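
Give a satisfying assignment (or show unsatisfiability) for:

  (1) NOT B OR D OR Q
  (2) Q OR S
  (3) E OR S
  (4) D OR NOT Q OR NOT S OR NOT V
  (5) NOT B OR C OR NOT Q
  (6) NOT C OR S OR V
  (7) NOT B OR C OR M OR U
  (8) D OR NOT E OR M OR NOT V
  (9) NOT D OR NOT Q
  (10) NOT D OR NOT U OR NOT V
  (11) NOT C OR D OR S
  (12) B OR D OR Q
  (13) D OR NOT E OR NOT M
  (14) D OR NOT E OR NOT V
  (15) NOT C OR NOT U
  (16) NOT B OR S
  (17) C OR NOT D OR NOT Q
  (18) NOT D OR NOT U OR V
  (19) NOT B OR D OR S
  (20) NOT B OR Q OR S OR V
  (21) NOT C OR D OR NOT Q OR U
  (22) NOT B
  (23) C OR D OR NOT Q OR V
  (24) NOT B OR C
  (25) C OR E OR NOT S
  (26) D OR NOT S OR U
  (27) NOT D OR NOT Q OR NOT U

Q: False, C: True, D: True, S: True, V: True, E: False, U: False, M: True, B: False

Unit clause (NOT B) forces B = False.
Set Q = False.
  then (Q OR S) forces S = True.
  then (B OR D OR Q) forces D = True.
Set C = True.
  then (NOT C OR NOT U) forces U = False.
Set V = True.
Set E = False.
Set M = True.
All clauses satisfied.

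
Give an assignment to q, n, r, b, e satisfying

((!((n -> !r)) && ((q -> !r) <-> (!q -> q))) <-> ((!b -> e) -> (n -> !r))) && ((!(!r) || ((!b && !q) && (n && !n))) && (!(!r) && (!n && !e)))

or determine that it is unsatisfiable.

Unsatisfiable

Case n = True: the conjunct !n is False.
Case n = False: the conjunct (!((n -> !r)) && ((q -> !r) <-> (!q -> q))) <-> ((!b -> e) -> (n -> !r)) becomes (False && ((q -> !r) <-> (!q -> q))) <-> ((!b -> e) -> True) = False.
Both cases fail — unsatisfiable.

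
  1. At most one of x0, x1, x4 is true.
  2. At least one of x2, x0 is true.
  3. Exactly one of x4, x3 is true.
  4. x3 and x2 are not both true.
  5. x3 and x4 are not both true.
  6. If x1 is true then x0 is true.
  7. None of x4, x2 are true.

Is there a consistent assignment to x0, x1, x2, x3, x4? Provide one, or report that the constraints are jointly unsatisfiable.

x0 = True, x1 = False, x2 = False, x3 = True, x4 = False

  (1) {x0, x1, x4}: 1 true — at most one ✓
  (2) {x2, x0}: 1 true — at least one ✓
  (3) {x4, x3}: 1 true — exactly one ✓
  (4) x3=T, x2=F — not both ✓
  (5) x3=T, x4=F — not both ✓
  (6) x1=F ⇒ x0: vacuous ✓
  (7) {x4, x2}: 0 true — none ✓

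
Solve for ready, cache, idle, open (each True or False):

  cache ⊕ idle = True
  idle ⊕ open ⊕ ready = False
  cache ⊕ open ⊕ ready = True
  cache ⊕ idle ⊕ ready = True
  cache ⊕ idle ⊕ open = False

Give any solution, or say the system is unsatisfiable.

ready=F, cache=F, idle=T, open=T

cache ⊕ idle = F ⊕ T = True ✓
idle ⊕ open ⊕ ready = T ⊕ T ⊕ F = False ✓
cache ⊕ open ⊕ ready = F ⊕ T ⊕ F = True ✓
cache ⊕ idle ⊕ ready = F ⊕ T ⊕ F = True ✓
cache ⊕ idle ⊕ open = F ⊕ T ⊕ T = False ✓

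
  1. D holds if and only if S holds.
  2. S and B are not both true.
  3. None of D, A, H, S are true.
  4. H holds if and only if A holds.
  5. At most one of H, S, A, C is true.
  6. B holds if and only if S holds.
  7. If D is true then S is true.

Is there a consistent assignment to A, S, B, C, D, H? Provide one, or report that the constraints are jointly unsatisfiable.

A=F, S=F, B=F, C=F, D=F, H=F

  (1) D=F, S=F — same ✓
  (2) S=F, B=F — not both ✓
  (3) {D, A, H, S}: 0 true — none ✓
  (4) H=F, A=F — same ✓
  (5) {H, S, A, C}: 0 true — at most one ✓
  (6) B=F, S=F — same ✓
  (7) D=F ⇒ S: vacuous ✓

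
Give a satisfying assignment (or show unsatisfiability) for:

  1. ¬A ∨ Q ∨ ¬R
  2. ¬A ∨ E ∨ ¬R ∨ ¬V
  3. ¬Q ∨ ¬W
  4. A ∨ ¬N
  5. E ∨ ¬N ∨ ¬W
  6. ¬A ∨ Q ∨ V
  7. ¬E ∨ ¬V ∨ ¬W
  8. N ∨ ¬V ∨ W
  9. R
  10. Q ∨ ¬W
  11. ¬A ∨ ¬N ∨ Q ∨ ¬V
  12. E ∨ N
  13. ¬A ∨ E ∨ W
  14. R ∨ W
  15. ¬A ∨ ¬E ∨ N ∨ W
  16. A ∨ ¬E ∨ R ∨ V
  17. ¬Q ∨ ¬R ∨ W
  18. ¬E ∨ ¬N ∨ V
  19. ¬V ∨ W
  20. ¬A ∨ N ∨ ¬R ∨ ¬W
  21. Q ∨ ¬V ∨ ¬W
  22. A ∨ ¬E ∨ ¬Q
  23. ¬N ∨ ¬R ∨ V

Unit clause (R) forces R = True.
Try N = True:
  (A ∨ ¬N) forces A = True.
  (¬A ∨ Q ∨ ¬R) forces Q = True.
  (¬Q ∨ ¬W) forces W = False.
  clause (¬Q ∨ ¬R ∨ W) is falsified — backtrack.
So N = False.
  then (E ∨ N) forces E = True.
Set A = False.
  then (A ∨ ¬E ∨ ¬Q) forces Q = False.
  then (Q ∨ ¬W) forces W = False.
  then (¬V ∨ W) forces V = False.
All clauses satisfied.

N = False, A = False, V = False, E = True, R = True, Q = False, W = False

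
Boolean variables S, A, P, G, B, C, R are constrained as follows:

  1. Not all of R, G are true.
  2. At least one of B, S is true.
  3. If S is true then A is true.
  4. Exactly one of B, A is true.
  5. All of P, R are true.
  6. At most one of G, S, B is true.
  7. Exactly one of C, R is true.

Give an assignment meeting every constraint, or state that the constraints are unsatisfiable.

S = False, A = False, P = True, G = False, B = True, C = False, R = True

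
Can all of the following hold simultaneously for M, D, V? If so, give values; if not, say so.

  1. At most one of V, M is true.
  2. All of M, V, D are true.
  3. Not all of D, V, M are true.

Unsatisfiable — no assignment works.

Case M = True:
  (1) with M=T forces V = False.
  Constraint (2) is violated (V=F) — contradiction.
Case M = False:
  Constraint (2) is violated (M=F) — contradiction.
Both cases fail — unsatisfiable.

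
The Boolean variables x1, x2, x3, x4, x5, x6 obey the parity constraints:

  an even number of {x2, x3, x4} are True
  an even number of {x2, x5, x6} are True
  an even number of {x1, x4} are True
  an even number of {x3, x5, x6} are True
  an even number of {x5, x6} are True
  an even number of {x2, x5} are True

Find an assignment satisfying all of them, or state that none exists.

x1: False; x2: False; x3: False; x4: False; x5: False; x6: False

{x2, x3, x4}: 0 true → even ✓
{x2, x5, x6}: 0 true → even ✓
{x1, x4}: 0 true → even ✓
{x3, x5, x6}: 0 true → even ✓
{x5, x6}: 0 true → even ✓
{x2, x5}: 0 true → even ✓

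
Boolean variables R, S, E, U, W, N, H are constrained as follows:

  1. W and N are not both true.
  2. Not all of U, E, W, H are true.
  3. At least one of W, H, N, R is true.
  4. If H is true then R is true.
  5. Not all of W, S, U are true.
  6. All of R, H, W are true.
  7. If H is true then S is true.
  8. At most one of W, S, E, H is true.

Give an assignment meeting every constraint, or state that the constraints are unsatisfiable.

Case R = True:
  (6) forces H = True.
  (6) forces W = True.
  Constraint (8) is violated (W=T, H=T) — contradiction.
Case R = False:
  Constraint (6) is violated (R=F) — contradiction.
Both cases fail — unsatisfiable.

Unsatisfiable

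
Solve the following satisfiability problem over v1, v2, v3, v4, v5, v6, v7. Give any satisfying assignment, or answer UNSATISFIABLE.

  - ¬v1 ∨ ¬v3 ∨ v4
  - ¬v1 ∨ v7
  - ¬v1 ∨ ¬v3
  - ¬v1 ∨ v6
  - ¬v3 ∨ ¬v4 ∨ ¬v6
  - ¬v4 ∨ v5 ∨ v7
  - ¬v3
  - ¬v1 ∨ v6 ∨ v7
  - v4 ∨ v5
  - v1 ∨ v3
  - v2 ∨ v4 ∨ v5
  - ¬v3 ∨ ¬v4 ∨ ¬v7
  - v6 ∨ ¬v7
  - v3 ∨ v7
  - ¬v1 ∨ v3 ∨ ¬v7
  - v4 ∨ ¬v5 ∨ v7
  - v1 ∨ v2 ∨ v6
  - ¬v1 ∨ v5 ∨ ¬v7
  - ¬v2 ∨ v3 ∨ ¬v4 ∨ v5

Unsatisfiable

Case v3 = True:
  Clause (¬v3) is falsified — contradiction.
Case v3 = False:
  (v1 ∨ v3) forces v1 = True.
  (¬v1 ∨ v7) forces v7 = True.
  Clause (¬v1 ∨ v3 ∨ ¬v7) is falsified — contradiction.
Both cases fail, so the formula is unsatisfiable.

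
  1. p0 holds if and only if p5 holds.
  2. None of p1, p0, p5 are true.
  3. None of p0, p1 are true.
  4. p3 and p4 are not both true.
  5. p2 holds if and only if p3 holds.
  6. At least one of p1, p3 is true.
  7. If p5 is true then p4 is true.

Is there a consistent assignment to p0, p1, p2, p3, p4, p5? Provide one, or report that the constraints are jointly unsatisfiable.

p0=F, p1=F, p2=T, p3=T, p4=F, p5=F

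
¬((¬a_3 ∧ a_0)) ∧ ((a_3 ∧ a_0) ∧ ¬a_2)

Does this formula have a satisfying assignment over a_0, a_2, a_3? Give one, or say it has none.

a_0: True; a_2: False; a_3: True

  ¬((¬a_3 ∧ a_0)) = True
    ¬a_3 ∧ a_0 = False
      ¬a_3 = False
  (a_3 ∧ a_0) ∧ ¬a_2 = True
    a_3 ∧ a_0 = True
    ¬a_2 = True
Both conjuncts True, so the formula holds.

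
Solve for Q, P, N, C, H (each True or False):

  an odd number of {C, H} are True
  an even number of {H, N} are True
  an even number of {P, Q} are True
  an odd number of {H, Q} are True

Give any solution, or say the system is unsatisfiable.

Q: False, P: False, N: True, C: False, H: True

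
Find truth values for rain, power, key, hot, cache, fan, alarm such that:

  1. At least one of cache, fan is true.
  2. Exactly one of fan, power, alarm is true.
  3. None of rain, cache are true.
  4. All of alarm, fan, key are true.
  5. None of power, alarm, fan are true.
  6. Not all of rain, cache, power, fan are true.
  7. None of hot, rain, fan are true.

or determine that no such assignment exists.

Unsatisfiable

Case fan = True:
  Constraint (5) is violated (fan=T) — contradiction.
Case fan = False:
  Constraint (4) is violated (fan=F) — contradiction.
Both cases fail — unsatisfiable.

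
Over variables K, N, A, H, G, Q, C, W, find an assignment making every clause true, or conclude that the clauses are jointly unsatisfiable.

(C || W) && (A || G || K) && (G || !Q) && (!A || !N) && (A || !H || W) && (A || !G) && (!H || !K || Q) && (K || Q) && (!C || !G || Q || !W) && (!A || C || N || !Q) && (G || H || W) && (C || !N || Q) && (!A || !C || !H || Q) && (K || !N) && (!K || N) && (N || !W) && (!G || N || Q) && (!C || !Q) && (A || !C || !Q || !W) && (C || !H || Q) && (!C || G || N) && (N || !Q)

K = True; N = True; A = False; H = False; G = False; Q = False; C = True; W = True

Try K = False:
  (K || Q) forces Q = True.
  (G || !Q) forces G = True.
  (A || !G) forces A = True.
  (!A || !N) forces N = False.
  clause (N || !Q) is falsified — backtrack.
So K = True.
  then (!K || N) forces N = True.
  then (!A || !N) forces A = False.
  then (A || !G) forces G = False.
  then (G || !Q) forces Q = False.
  then (!H || !K || Q) forces H = False.
  then (G || H || W) forces W = True.
  then (C || !N || Q) forces C = True.
All clauses satisfied.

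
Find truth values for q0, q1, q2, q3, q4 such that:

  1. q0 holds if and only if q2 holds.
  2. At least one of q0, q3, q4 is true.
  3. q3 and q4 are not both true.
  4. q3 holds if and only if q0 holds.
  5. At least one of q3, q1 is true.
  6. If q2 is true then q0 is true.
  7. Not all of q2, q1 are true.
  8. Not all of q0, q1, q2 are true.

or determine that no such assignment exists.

q0=F, q1=T, q2=F, q3=F, q4=T

  (1) q0=F, q2=F — same ✓
  (2) {q0, q3, q4}: 1 true — at least one ✓
  (3) q3=F, q4=T — not both ✓
  (4) q3=F, q0=F — same ✓
  (5) {q3, q1}: 1 true — at least one ✓
  (6) q2=F ⇒ q0: vacuous ✓
  (7) {q2, q1}: 1/2 true — not all ✓
  (8) {q0, q1, q2}: 1/3 true — not all ✓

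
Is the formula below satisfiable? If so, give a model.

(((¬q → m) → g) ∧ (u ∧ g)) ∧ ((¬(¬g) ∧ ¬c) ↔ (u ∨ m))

c = False; m = False; g = True; q = True; u = True

  ((¬q → m) → g) ∧ (u ∧ g) = True
    (¬q → m) → g = True
      ¬q → m = True
        ¬q = False
    u ∧ g = True
  (¬(¬g) ∧ ¬c) ↔ (u ∨ m) = True
    ¬(¬g) ∧ ¬c = True
      ¬(¬g) = True
        ¬g = False
      ¬c = True
    u ∨ m = True
Both conjuncts True, so the formula holds.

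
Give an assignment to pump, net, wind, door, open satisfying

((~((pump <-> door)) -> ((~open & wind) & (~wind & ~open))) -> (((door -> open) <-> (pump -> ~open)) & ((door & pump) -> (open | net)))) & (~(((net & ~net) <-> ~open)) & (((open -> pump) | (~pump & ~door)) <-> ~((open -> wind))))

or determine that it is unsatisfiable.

UNSATISFIABLE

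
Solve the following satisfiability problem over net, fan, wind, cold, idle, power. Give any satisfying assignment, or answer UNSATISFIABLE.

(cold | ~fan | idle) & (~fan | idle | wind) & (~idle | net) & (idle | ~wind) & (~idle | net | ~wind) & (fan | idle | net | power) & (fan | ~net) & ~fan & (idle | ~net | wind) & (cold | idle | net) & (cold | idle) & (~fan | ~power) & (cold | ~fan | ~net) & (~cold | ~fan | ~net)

net = False, fan = False, wind = False, cold = True, idle = False, power = True

Unit clause (~fan) forces fan = False.
In (fan | ~net) only ~net is left, so net = False.
In (~idle | net) only ~idle is left, so idle = False.
In (idle | ~wind) only ~wind is left, so wind = False.
In (fan | idle | net | power) only power is left, so power = True.
In (cold | idle | net) only cold is left, so cold = True.
All clauses satisfied.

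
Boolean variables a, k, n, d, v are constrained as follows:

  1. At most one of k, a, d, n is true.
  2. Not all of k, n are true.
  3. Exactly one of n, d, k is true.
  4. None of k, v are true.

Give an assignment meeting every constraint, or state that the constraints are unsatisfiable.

a: False; k: False; n: True; d: False; v: False

  (1) {k, a, d, n}: 1 true — at most one ✓
  (2) {k, n}: 1/2 true — not all ✓
  (3) {n, d, k}: 1 true — exactly one ✓
  (4) {k, v}: 0 true — none ✓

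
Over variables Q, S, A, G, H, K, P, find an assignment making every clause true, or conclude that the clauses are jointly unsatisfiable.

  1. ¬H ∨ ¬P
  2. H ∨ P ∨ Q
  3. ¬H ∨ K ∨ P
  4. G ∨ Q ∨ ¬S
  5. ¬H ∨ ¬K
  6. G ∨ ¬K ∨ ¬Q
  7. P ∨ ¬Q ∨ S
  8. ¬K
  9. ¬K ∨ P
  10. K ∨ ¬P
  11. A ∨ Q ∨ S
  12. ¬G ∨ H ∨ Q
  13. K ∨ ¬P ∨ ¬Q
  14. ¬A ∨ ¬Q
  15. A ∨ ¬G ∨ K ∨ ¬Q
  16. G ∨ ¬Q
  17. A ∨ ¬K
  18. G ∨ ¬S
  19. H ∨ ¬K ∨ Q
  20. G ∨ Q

Case K = True:
  Clause (¬K) is falsified — contradiction.
Case K = False:
  (K ∨ ¬P) forces P = False.
  (¬H ∨ K ∨ P) forces H = False.
  (H ∨ P ∨ Q) forces Q = True.
  (P ∨ ¬Q ∨ S) forces S = True.
  (¬A ∨ ¬Q) forces A = False.
  (A ∨ ¬G ∨ K ∨ ¬Q) forces G = False.
  Clause (G ∨ ¬Q) is falsified — contradiction.
Both cases fail, so the formula is unsatisfiable.

Unsatisfiable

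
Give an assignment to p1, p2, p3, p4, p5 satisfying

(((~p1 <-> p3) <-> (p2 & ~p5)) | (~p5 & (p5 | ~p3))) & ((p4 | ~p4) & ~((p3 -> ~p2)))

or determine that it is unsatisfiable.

p1: True, p2: True, p3: True, p4: True, p5: True

  ((~p1 <-> p3) <-> (p2 & ~p5)) | (~p5 & (p5 | ~p3)) = True
    (~p1 <-> p3) <-> (p2 & ~p5) = True
      ~p1 <-> p3 = False
        ~p1 = False
      p2 & ~p5 = False
        ~p5 = False
    ~p5 & (p5 | ~p3) = False
      ~p5 = False
      p5 | ~p3 = True
        ~p3 = False
  (p4 | ~p4) & ~((p3 -> ~p2)) = True
    p4 | ~p4 = True
      ~p4 = False
    ~((p3 -> ~p2)) = True
      p3 -> ~p2 = False
        ~p2 = False
Both conjuncts True, so the formula holds.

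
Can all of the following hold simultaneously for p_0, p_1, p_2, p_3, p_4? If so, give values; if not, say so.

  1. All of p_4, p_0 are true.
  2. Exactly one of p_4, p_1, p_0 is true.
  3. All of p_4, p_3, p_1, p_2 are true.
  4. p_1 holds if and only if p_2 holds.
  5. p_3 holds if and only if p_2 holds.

Case p_0 = True:
  (1) forces p_4 = True.
  Constraint (2) is violated (p_4=T, p_0=T) — contradiction.
Case p_0 = False:
  Constraint (1) is violated (p_0=F) — contradiction.
Both cases fail — unsatisfiable.

Unsatisfiable — no assignment works.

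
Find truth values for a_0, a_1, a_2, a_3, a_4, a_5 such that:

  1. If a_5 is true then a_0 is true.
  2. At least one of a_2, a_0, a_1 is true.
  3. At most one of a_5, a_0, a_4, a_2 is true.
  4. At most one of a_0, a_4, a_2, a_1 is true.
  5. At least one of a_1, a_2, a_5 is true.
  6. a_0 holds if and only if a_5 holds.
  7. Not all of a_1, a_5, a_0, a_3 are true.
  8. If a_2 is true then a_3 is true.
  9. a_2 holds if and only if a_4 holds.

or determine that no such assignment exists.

a_0 = False; a_1 = True; a_2 = False; a_3 = True; a_4 = False; a_5 = False

  (1) a_5=F ⇒ a_0: vacuous ✓
  (2) {a_2, a_0, a_1}: 1 true — at least one ✓
  (3) {a_5, a_0, a_4, a_2}: 0 true — at most one ✓
  (4) {a_0, a_4, a_2, a_1}: 1 true — at most one ✓
  (5) {a_1, a_2, a_5}: 1 true — at least one ✓
  (6) a_0=F, a_5=F — same ✓
  (7) {a_1, a_5, a_0, a_3}: 2/4 true — not all ✓
  (8) a_2=F ⇒ a_3: vacuous ✓
  (9) a_2=F, a_4=F — same ✓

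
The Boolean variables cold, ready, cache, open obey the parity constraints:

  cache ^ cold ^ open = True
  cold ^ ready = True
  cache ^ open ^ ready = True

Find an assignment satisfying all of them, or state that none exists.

Adding constraints 1, 2, 3 mod 2: every variable appears an even number of times on the left, so the left side is 0.
But the right sides sum to 1 (mod 2). 0 ≠ 1 — the system is inconsistent.

Unsatisfiable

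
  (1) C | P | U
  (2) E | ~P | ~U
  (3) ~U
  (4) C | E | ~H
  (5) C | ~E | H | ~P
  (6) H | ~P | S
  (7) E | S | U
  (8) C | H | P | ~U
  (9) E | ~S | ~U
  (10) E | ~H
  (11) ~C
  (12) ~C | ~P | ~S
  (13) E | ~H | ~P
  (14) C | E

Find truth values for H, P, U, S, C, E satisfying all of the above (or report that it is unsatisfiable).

Unit clause (~U) forces U = False.
Unit clause (~C) forces C = False.
In (C | E) only E is left, so E = True.
In (C | P | U) only P is left, so P = True.
In (C | ~E | H | ~P) only H is left, so H = True.
Set S = False.
All clauses satisfied.

H = True, P = True, U = False, S = False, C = False, E = True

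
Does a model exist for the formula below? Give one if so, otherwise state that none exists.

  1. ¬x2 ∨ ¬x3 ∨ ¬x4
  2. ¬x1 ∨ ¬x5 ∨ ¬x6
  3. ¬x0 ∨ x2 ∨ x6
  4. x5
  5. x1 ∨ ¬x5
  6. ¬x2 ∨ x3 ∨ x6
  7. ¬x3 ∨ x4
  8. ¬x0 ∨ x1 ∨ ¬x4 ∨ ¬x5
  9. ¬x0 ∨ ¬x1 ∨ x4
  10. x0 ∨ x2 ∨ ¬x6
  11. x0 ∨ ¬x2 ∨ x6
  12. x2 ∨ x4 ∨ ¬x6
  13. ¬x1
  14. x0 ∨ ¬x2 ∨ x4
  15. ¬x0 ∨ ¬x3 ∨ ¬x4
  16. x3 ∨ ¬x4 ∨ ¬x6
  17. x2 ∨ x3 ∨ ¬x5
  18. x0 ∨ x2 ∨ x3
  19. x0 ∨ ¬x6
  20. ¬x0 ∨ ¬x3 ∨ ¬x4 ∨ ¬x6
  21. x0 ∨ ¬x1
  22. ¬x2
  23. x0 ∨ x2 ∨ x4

Case x1 = True:
  Clause (¬x1) is falsified — contradiction.
Case x1 = False:
  (x5) forces x5 = True.
  Clause (x1 ∨ ¬x5) is falsified — contradiction.
Both cases fail, so the formula is unsatisfiable.

Unsatisfiable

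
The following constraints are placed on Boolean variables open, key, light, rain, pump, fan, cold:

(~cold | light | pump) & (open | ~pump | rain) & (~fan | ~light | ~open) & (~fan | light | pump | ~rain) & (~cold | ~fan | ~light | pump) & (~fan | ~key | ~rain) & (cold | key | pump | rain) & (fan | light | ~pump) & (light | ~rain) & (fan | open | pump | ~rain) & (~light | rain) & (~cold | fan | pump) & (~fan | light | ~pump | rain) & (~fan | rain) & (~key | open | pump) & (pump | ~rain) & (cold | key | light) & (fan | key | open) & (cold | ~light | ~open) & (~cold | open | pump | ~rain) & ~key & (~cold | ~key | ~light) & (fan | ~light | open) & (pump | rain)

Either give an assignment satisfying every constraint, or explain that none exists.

open = False; key = False; light = True; rain = True; pump = True; fan = True; cold = True

Unit clause (~key) forces key = False.
Set open = False.
  then (fan | key | open) forces fan = True.
  then (~fan | rain) forces rain = True.
  then (pump | ~rain) forces pump = True.
  then (light | ~rain) forces light = True.
Set cold = True.
All clauses satisfied.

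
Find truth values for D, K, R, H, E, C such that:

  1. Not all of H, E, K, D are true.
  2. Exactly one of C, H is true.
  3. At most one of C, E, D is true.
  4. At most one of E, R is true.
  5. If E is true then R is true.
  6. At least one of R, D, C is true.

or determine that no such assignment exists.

D = True, K = False, R = False, H = True, E = False, C = False

  (1) {H, E, K, D}: 2/4 true — not all ✓
  (2) {C, H}: 1 true — exactly one ✓
  (3) {C, E, D}: 1 true — at most one ✓
  (4) {E, R}: 0 true — at most one ✓
  (5) E=F ⇒ R: vacuous ✓
  (6) {R, D, C}: 1 true — at least one ✓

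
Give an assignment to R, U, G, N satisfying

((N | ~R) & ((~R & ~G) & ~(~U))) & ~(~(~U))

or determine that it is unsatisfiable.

Case U = True: the conjunct ~(~(~U)) becomes ~(~False) = False.
Case U = False: the conjunct ~(~U) becomes ~(~False) = False.
Both cases fail — unsatisfiable.

The formula is unsatisfiable.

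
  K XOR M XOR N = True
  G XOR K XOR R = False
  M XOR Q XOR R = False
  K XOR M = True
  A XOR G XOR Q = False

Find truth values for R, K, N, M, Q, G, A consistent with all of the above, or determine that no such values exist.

R = True, K = False, N = False, M = True, Q = False, G = True, A = True

K XOR M XOR N = F XOR T XOR F = True ✓
G XOR K XOR R = T XOR F XOR T = False ✓
M XOR Q XOR R = T XOR F XOR T = False ✓
K XOR M = F XOR T = True ✓
A XOR G XOR Q = T XOR T XOR F = False ✓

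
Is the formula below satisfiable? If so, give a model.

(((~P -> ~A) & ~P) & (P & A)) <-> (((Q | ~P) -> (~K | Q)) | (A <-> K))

P=F, A=F, K=T, Q=F

  (((~P -> ~A) & ~P) & (P & A)) <-> (((Q | ~P) -> (~K | Q)) | (A <-> K)) = True
    ((~P -> ~A) & ~P) & (P & A) = False
      (~P -> ~A) & ~P = True
        ~P -> ~A = True
          ~P = True
          ~A = True
        ~P = True
      P & A = False
    ((Q | ~P) -> (~K | Q)) | (A <-> K) = False
      (Q | ~P) -> (~K | Q) = False
        Q | ~P = True
          ~P = True
        ~K | Q = False
          ~K = False
      A <-> K = False
The formula evaluates to True.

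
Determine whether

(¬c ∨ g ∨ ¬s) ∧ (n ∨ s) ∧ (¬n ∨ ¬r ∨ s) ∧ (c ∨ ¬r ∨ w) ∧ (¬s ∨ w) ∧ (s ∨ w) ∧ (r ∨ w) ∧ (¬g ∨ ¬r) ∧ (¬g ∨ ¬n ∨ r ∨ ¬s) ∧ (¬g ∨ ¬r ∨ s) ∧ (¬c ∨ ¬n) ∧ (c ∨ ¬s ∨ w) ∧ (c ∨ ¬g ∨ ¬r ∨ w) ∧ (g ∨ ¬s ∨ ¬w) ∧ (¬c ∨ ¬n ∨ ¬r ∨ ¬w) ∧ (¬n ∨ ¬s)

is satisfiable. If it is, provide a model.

Set c = False.
Try w = False:
  (c ∨ ¬r ∨ w) forces r = False.
  clause (r ∨ w) is falsified — backtrack.
So w = True.
Set n = True.
  then (¬n ∨ ¬s) forces s = False.
  then (¬n ∨ ¬r ∨ s) forces r = False.
Set g = True.
All clauses satisfied.

c = False, w = True, n = True, g = True, r = False, s = False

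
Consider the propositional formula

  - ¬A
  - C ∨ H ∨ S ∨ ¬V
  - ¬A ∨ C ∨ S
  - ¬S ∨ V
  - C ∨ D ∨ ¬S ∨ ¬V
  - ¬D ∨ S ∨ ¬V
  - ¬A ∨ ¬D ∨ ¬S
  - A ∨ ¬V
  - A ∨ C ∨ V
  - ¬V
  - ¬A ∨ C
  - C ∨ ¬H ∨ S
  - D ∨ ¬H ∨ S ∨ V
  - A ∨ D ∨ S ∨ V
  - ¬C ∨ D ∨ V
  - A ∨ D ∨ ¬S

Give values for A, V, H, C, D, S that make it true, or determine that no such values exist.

Unit clause (¬A) forces A = False.
In (A ∨ ¬V) only ¬V is left, so V = False.
In (A ∨ C ∨ V) only C is left, so C = True.
In (¬C ∨ D ∨ V) only D is left, so D = True.
In (¬S ∨ V) only ¬S is left, so S = False.
Set H = True.
All clauses satisfied.

A=F; V=F; H=T; C=T; D=T; S=F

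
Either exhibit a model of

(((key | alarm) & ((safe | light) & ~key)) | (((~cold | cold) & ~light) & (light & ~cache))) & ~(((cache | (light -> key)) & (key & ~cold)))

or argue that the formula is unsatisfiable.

key: False; cache: True; safe: False; light: True; alarm: True; cold: False

  ((key | alarm) & ((safe | light) & ~key)) | (((~cold | cold) & ~light) & (light & ~cache)) = True
    (key | alarm) & ((safe | light) & ~key) = True
      key | alarm = True
      (safe | light) & ~key = True
        safe | light = True
        ~key = True
    ((~cold | cold) & ~light) & (light & ~cache) = False
      (~cold | cold) & ~light = False
        ~cold | cold = True
          ~cold = True
        ~light = False
      light & ~cache = False
        ~cache = False
  ~(((cache | (light -> key)) & (key & ~cold))) = True
    (cache | (light -> key)) & (key & ~cold) = False
      cache | (light -> key) = True
        light -> key = False
      key & ~cold = False
        ~cold = True
Both conjuncts True, so the formula holds.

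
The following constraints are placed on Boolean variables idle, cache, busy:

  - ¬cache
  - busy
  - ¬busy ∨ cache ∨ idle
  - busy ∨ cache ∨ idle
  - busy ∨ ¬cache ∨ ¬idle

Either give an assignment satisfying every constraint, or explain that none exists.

idle=T, cache=F, busy=T

Unit clause (¬cache) forces cache = False.
Unit clause (busy) forces busy = True.
In (¬busy ∨ cache ∨ idle) only idle is left, so idle = True.
Check each clause:
  (¬cache): ¬cache holds.
  (busy): busy holds.
  (¬busy ∨ cache ∨ idle): idle holds.
  (busy ∨ cache ∨ idle): busy holds.
  (busy ∨ ¬cache ∨ ¬idle): busy holds.
All clauses satisfied.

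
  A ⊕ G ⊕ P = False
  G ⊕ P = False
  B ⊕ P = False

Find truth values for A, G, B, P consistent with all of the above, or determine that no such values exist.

A = False, G = False, B = False, P = False

A ⊕ G ⊕ P = F ⊕ F ⊕ F = False ✓
G ⊕ P = F ⊕ F = False ✓
B ⊕ P = F ⊕ F = False ✓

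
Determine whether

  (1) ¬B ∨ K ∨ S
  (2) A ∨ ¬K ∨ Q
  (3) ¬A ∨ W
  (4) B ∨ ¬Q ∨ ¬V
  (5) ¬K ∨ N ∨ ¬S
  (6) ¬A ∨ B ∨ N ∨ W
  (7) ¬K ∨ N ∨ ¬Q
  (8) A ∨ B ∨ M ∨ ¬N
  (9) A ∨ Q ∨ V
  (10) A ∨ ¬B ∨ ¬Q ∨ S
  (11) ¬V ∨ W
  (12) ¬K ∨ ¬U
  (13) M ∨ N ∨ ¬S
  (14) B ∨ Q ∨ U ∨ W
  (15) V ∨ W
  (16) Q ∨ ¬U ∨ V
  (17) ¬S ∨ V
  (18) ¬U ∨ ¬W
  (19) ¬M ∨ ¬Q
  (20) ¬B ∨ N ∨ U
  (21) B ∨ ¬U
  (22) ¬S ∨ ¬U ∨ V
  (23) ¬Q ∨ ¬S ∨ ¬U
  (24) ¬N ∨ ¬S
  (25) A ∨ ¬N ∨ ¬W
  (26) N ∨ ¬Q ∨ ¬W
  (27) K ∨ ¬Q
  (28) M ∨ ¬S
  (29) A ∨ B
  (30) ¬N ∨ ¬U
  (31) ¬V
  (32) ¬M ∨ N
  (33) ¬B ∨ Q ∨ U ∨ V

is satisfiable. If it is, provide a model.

N=F; M=F; Q=F; K=F; U=F; W=T; A=T; V=F; S=F; B=F

Unit clause (¬V) forces V = False.
In (V ∨ W) only W is left, so W = True.
In (¬S ∨ V) only ¬S is left, so S = False.
In (¬U ∨ ¬W) only ¬U is left, so U = False.
Set N = False.
  then (¬B ∨ N ∨ U) forces B = False.
  then (N ∨ ¬Q ∨ ¬W) forces Q = False.
  then (A ∨ B) forces A = True.
  then (¬M ∨ N) forces M = False.
Set K = False.
All clauses satisfied.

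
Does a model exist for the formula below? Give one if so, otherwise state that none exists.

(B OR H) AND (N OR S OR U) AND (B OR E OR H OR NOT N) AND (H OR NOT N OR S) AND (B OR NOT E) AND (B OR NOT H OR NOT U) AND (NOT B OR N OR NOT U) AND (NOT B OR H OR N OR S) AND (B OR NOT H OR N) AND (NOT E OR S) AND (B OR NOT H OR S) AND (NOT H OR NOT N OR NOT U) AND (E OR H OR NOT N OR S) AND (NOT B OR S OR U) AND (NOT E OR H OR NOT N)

S=T, N=T, E=F, B=T, H=T, U=F

Set S = True.
Set N = True.
Set E = False.
Set B = True.
Set H = True.
  then (NOT H OR NOT N OR NOT U) forces U = False.
All clauses satisfied.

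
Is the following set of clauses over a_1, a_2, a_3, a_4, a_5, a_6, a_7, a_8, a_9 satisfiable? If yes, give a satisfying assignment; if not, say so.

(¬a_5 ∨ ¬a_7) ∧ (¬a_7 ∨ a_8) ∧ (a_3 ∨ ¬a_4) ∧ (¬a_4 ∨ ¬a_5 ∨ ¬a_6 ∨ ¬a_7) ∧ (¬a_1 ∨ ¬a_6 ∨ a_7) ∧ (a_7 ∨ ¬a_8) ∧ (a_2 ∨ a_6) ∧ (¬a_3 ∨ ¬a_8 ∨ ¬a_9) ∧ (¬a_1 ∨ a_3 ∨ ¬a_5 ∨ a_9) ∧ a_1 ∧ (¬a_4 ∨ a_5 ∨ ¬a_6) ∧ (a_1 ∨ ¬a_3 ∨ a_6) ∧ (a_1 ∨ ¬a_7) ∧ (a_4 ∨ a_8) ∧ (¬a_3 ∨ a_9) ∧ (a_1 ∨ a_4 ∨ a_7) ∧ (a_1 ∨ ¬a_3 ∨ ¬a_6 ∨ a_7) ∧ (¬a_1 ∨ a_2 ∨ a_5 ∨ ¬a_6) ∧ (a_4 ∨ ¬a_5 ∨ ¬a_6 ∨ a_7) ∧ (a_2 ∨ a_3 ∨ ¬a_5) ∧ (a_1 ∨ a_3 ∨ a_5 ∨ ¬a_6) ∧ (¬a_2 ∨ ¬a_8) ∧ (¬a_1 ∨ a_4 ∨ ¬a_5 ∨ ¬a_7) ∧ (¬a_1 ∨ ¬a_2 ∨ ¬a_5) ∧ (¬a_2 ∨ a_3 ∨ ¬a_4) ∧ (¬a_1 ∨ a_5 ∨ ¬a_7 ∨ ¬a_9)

Unit clause (a_1) forces a_1 = True.
Set a_2 = True.
  then (¬a_2 ∨ ¬a_8) forces a_8 = False.
  then (¬a_1 ∨ ¬a_2 ∨ ¬a_5) forces a_5 = False.
  then (¬a_7 ∨ a_8) forces a_7 = False.
  then (¬a_1 ∨ ¬a_6 ∨ a_7) forces a_6 = False.
  then (a_4 ∨ a_8) forces a_4 = True.
  then (¬a_2 ∨ a_3 ∨ ¬a_4) forces a_3 = True.
  then (¬a_3 ∨ a_9) forces a_9 = True.
All clauses satisfied.

a_1=T; a_2=T; a_3=T; a_4=T; a_5=F; a_6=F; a_7=F; a_8=F; a_9=T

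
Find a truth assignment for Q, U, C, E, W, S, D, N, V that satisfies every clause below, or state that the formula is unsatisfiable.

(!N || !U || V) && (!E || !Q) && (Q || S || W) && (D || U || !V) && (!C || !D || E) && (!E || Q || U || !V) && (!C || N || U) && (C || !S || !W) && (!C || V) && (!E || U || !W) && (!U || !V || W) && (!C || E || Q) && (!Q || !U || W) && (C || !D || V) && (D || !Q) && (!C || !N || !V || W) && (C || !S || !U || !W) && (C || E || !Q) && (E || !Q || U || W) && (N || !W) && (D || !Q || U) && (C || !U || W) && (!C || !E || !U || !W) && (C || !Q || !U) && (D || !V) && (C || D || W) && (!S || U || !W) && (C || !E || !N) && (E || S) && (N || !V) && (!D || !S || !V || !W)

Set Q = False.
Set U = False.
Try C = True:
  (!C || N || U) forces N = True.
  (!C || V) forces V = True.
  (D || U || !V) forces D = True.
  (!C || !D || E) forces E = True.
  clause (!E || Q || U || !V) is falsified — backtrack.
So C = False.
Set E = False.
  then (E || S) forces S = True.
  then (C || !S || !W) forces W = False.
  then (C || D || W) forces D = True.
  then (C || !D || V) forces V = True.
  then (N || !V) forces N = True.
All clauses satisfied.

Q: False, U: False, C: False, E: False, W: False, S: True, D: True, N: True, V: True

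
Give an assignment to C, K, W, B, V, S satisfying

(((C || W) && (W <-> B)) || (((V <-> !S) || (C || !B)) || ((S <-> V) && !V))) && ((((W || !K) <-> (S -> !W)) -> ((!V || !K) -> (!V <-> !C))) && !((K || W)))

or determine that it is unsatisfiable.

C = False, K = False, W = False, B = False, V = False, S = False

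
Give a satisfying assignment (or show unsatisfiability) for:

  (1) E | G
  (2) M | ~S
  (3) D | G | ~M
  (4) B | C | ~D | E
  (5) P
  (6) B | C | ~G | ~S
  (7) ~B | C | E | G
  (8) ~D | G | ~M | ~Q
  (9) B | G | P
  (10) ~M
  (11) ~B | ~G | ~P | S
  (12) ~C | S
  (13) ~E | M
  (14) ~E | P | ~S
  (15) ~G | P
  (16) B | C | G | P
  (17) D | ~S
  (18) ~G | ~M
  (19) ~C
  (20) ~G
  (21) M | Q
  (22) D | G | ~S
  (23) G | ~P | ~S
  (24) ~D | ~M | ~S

Case E = True:
  (P) forces P = True.
  (~M) forces M = False.
  Clause (~E | M) is falsified — contradiction.
Case E = False:
  (E | G) forces G = True.
  Clause (~G) is falsified — contradiction.
Both cases fail, so the formula is unsatisfiable.

Unsatisfiable — no assignment works.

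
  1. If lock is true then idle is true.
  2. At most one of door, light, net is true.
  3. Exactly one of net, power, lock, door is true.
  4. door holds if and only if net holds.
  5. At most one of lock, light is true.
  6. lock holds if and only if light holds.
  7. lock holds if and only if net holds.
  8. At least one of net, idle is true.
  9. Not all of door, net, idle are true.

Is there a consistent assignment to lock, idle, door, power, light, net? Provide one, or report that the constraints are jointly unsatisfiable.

lock=F, idle=T, door=F, power=T, light=F, net=F

  (1) lock=F ⇒ idle: vacuous ✓
  (2) {door, light, net}: 0 true — at most one ✓
  (3) {net, power, lock, door}: 1 true — exactly one ✓
  (4) door=F, net=F — same ✓
  (5) {lock, light}: 0 true — at most one ✓
  (6) lock=F, light=F — same ✓
  (7) lock=F, net=F — same ✓
  (8) {net, idle}: 1 true — at least one ✓
  (9) {door, net, idle}: 1/3 true — not all ✓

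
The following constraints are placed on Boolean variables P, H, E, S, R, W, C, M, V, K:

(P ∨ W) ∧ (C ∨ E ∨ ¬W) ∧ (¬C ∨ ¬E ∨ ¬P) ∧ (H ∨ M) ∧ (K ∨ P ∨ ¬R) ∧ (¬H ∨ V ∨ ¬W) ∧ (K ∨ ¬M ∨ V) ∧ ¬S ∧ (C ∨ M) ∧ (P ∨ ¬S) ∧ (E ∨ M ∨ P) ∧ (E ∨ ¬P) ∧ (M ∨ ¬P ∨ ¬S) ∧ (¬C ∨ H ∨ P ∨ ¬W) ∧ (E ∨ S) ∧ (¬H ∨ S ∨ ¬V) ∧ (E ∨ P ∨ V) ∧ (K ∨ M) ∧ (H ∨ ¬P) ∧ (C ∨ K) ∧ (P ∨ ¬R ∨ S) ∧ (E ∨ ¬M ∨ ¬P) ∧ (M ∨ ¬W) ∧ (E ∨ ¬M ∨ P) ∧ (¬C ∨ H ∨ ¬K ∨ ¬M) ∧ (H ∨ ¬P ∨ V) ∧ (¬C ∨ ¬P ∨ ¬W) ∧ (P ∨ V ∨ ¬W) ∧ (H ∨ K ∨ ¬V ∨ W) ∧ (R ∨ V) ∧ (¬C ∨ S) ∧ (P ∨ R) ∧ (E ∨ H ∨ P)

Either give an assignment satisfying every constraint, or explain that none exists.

Unit clause (¬S) forces S = False.
In (E ∨ S) only E is left, so E = True.
In (¬C ∨ S) only ¬C is left, so C = False.
In (C ∨ M) only M is left, so M = True.
In (C ∨ K) only K is left, so K = True.
Try P = False:
  (P ∨ W) forces W = True.
  (P ∨ ¬R ∨ S) forces R = False.
  clause (P ∨ R) is falsified — backtrack.
So P = True.
  then (H ∨ ¬P) forces H = True.
  then (¬H ∨ S ∨ ¬V) forces V = False.
  then (R ∨ V) forces R = True.
  then (¬H ∨ V ∨ ¬W) forces W = False.
All clauses satisfied.

P=T, H=T, E=T, S=F, R=T, W=F, C=F, M=T, V=F, K=T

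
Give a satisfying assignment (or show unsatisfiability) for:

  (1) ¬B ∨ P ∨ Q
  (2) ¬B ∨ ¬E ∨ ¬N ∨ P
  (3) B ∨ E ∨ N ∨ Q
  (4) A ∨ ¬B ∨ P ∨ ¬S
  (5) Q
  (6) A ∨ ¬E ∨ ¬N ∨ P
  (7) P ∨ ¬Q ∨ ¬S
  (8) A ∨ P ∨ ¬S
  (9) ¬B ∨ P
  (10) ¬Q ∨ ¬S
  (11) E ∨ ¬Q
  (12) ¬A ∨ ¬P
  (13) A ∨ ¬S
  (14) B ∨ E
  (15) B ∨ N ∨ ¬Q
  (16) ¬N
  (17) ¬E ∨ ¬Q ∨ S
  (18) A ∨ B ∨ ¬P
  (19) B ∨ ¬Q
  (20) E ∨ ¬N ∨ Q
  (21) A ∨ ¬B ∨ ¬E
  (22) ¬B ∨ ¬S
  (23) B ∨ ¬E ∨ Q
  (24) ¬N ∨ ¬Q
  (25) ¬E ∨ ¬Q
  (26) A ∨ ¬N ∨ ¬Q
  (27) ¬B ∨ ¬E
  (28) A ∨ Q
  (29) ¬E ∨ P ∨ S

The formula is unsatisfiable.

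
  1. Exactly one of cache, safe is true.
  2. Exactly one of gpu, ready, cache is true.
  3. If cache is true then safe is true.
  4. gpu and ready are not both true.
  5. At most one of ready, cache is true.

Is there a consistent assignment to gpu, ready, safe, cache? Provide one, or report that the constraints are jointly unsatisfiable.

gpu = False; ready = True; safe = True; cache = False

  (1) {cache, safe}: 1 true — exactly one ✓
  (2) {gpu, ready, cache}: 1 true — exactly one ✓
  (3) cache=F ⇒ safe: vacuous ✓
  (4) gpu=F, ready=T — not both ✓
  (5) {ready, cache}: 1 true — at most one ✓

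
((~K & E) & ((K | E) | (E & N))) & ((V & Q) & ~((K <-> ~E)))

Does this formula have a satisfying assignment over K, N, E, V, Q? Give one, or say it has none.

No satisfying assignment exists.

Case E = True: the formula simplifies to ~K & ((V & Q) & ~(~K)).
  K = True: the conjunct ~K is False.
  K = False: the conjunct ~(~K) becomes ~(~False) = False.
Case E = False: the conjunct E is False.
Both cases fail — unsatisfiable.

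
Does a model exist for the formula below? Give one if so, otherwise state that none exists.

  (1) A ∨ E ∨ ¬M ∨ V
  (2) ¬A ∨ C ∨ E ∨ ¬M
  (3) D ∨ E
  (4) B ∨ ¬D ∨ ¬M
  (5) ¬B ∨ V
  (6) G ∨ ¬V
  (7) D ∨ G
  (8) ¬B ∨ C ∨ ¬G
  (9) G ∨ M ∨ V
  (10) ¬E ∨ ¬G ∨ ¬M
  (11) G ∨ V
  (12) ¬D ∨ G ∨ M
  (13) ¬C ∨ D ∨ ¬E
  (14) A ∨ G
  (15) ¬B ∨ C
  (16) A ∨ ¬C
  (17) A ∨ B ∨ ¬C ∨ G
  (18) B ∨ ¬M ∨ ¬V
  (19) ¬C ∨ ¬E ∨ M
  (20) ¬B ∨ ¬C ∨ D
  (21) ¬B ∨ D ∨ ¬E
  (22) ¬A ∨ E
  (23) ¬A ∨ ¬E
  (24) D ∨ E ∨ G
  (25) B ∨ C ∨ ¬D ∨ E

Set D = True.
Try C = True:
  (A ∨ ¬C) forces A = True.
  (¬A ∨ E) forces E = True.
  clause (¬A ∨ ¬E) is falsified — backtrack.
So C = False.
  then (¬B ∨ C) forces B = False.
  then (B ∨ C ∨ ¬D ∨ E) forces E = True.
  then (B ∨ ¬D ∨ ¬M) forces M = False.
  then (¬D ∨ G ∨ M) forces G = True.
  then (¬A ∨ ¬E) forces A = False.
Set V = False.
All clauses satisfied.

D = True, C = False, E = True, M = False, G = True, A = False, B = False, V = False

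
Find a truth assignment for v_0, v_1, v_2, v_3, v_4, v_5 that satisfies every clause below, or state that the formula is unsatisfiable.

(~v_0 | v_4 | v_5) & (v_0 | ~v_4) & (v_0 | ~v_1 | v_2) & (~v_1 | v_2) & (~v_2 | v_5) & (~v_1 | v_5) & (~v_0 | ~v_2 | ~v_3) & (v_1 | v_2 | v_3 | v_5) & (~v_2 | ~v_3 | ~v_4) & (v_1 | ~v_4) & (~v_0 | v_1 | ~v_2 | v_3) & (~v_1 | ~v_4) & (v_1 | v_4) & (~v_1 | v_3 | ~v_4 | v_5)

v_0=F; v_1=T; v_2=T; v_3=T; v_4=F; v_5=T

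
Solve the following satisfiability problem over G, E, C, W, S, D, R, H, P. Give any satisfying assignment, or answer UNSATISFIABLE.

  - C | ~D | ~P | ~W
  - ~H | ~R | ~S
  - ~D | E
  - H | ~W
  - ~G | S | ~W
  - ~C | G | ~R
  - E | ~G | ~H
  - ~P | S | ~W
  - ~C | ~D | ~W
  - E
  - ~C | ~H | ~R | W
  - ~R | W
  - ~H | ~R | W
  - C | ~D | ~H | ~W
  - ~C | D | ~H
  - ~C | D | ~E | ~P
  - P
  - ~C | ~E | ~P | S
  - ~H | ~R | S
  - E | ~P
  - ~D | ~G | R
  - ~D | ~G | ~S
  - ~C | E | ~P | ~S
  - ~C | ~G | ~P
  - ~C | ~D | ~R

Unit clause (E) forces E = True.
Unit clause (P) forces P = True.
Set G = True.
  then (~C | ~G | ~P) forces C = False.
Set W = False.
  then (~R | W) forces R = False.
  then (~D | ~G | R) forces D = False.
Set S = False.
Set H = True.
All clauses satisfied.

G: True, E: True, C: False, W: False, S: False, D: False, R: False, H: True, P: True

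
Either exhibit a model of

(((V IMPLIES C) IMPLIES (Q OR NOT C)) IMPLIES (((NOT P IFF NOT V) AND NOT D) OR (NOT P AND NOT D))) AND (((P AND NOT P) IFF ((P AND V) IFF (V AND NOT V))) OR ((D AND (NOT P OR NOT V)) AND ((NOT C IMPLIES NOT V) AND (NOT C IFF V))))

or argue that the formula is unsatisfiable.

D=F; V=T; P=T; C=T; Q=F

  ((V IMPLIES C) IMPLIES (Q OR NOT C)) IMPLIES (((NOT P IFF NOT V) AND NOT D) OR (NOT P AND NOT D)) = True
    (V IMPLIES C) IMPLIES (Q OR NOT C) = False
      V IMPLIES C = True
      Q OR NOT C = False
        NOT C = False
    ((NOT P IFF NOT V) AND NOT D) OR (NOT P AND NOT D) = True
      (NOT P IFF NOT V) AND NOT D = True
        NOT P IFF NOT V = True
          NOT P = False
          NOT V = False
        NOT D = True
      NOT P AND NOT D = False
        NOT P = False
        NOT D = True
  ((P AND NOT P) IFF ((P AND V) IFF (V AND NOT V))) OR ((D AND (NOT P OR NOT V)) AND ((NOT C IMPLIES NOT V) AND (NOT C IFF V))) = True
    (P AND NOT P) IFF ((P AND V) IFF (V AND NOT V)) = True
      P AND NOT P = False
        NOT P = False
      (P AND V) IFF (V AND NOT V) = False
        P AND V = True
        V AND NOT V = False
          NOT V = False
    (D AND (NOT P OR NOT V)) AND ((NOT C IMPLIES NOT V) AND (NOT C IFF V)) = False
      D AND (NOT P OR NOT V) = False
        NOT P OR NOT V = False
          NOT P = False
          NOT V = False
      (NOT C IMPLIES NOT V) AND (NOT C IFF V) = False
        NOT C IMPLIES NOT V = True
          NOT C = False
          NOT V = False
        NOT C IFF V = False
          NOT C = False
Both conjuncts True, so the formula holds.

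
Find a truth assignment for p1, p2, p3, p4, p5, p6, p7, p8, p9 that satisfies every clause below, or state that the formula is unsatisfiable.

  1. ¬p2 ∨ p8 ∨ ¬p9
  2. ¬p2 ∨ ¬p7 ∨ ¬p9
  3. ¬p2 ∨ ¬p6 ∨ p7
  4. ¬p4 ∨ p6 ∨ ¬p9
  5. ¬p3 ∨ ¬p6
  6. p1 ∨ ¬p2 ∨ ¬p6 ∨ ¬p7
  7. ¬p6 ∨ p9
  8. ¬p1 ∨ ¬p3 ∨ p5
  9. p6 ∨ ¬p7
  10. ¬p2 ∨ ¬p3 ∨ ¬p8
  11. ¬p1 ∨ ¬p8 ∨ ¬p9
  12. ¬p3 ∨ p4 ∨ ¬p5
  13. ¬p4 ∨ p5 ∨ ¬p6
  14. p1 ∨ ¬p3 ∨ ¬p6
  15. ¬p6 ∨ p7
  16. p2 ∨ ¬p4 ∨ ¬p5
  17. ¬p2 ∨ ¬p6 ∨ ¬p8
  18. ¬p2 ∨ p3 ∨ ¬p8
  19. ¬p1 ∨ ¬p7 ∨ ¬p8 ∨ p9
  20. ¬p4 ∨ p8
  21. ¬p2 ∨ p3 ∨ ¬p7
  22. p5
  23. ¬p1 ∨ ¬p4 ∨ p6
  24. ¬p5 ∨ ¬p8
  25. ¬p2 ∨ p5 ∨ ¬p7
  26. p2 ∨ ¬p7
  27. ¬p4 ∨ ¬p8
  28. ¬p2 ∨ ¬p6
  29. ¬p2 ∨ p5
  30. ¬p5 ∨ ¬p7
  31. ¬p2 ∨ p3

Unit clause (p5) forces p5 = True.
In (¬p5 ∨ ¬p8) only ¬p8 is left, so p8 = False.
In (¬p5 ∨ ¬p7) only ¬p7 is left, so p7 = False.
In (¬p6 ∨ p7) only ¬p6 is left, so p6 = False.
In (¬p4 ∨ p8) only ¬p4 is left, so p4 = False.
In (¬p3 ∨ p4 ∨ ¬p5) only ¬p3 is left, so p3 = False.
In (¬p2 ∨ p3) only ¬p2 is left, so p2 = False.
Set p1 = True.
Set p9 = False.
All clauses satisfied.

p1=T, p2=F, p3=F, p4=F, p5=T, p6=F, p7=F, p8=F, p9=F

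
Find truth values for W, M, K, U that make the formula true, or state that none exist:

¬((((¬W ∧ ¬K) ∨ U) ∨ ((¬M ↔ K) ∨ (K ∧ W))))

W: False, M: True, K: True, U: False

  ¬((((¬W ∧ ¬K) ∨ U) ∨ ((¬M ↔ K) ∨ (K ∧ W)))) = True
    ((¬W ∧ ¬K) ∨ U) ∨ ((¬M ↔ K) ∨ (K ∧ W)) = False
      (¬W ∧ ¬K) ∨ U = False
        ¬W ∧ ¬K = False
          ¬W = True
          ¬K = False
      (¬M ↔ K) ∨ (K ∧ W) = False
        ¬M ↔ K = False
          ¬M = False
        K ∧ W = False
The formula evaluates to True.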